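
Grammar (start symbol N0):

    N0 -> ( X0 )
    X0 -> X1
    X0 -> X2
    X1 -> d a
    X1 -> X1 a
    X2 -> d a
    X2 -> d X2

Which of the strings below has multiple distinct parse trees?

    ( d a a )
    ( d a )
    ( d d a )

( d a a ): 1 tree
( d a ): 2 trees
( d d a ): 1 tree

( d a )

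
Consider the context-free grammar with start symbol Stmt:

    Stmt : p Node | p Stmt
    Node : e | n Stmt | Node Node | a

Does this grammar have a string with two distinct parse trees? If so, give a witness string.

Witness: p a a a

Derivation 1: Stmt ⇒ p Node ⇒ p Node Node ⇒ p Node Node Node ⇒ p a Node Node ⇒ p a a Node ⇒ p a a a
Derivation 2: Stmt ⇒ p Node ⇒ p Node Node ⇒ p a Node ⇒ p a Node Node ⇒ p a a Node ⇒ p a a a

Two distinct leftmost derivations for the same string.

Ambiguous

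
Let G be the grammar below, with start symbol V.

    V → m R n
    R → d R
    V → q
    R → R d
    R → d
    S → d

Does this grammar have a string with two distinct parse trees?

Witness: m d d n

Derivation 1: V ⇒ m R n ⇒ m d R n ⇒ m d d n
Derivation 2: V ⇒ m R n ⇒ m R d n ⇒ m d d n

Two distinct leftmost derivations for the same string.

Ambiguous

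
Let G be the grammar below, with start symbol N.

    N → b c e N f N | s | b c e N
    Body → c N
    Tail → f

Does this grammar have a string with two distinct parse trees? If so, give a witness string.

Ambiguous

Witness: b c e b c e s f s

Derivation 1: N ⇒ b c e N f N ⇒ b c e b c e N f N ⇒ b c e b c e s f N ⇒ b c e b c e s f s
Derivation 2: N ⇒ b c e N ⇒ b c e b c e N f N ⇒ b c e b c e s f N ⇒ b c e b c e s f s

Two distinct leftmost derivations for the same string.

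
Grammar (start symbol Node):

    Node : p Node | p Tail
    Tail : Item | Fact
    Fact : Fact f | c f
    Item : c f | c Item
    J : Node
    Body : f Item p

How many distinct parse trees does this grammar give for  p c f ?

Parse trees for p c f:
  [Node p [Tail [Item c f]]]
  [Node p [Tail [Fact c f]]]

2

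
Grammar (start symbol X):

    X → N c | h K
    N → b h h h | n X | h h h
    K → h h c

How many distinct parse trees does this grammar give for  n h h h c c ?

Parse trees for n h h h c c:
  [X [N n [X [N h h h] c]] c]
  [X [N n [X h [K h h c]]] c]

2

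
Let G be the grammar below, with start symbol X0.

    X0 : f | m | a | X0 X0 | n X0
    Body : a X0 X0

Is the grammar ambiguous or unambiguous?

Ambiguous

Witness: a a a

Derivation 1: X0 ⇒ X0 X0 ⇒ a X0 ⇒ a X0 X0 ⇒ a a X0 ⇒ a a a
Derivation 2: X0 ⇒ X0 X0 ⇒ X0 X0 X0 ⇒ a X0 X0 ⇒ a a X0 ⇒ a a a

Two distinct leftmost derivations for the same string.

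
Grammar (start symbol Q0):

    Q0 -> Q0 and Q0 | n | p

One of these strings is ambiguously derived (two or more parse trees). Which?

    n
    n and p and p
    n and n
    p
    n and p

n: 1 tree
n and p and p: 2 trees
n and n: 1 tree
p: 1 tree
n and p: 1 tree

n and p and p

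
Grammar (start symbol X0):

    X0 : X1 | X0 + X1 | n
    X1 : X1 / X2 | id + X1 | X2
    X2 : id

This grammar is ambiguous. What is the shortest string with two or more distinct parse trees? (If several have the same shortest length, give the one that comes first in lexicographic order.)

id + id

length 1: no string has ≥2 trees
length 3: id + id has 2 parse trees

Two derivations of id + id:
  X0 ⇒ X1 ⇒ id + X1 ⇒ id + X2 ⇒ id + id
  X0 ⇒ X0 + X1 ⇒ X1 + X1 ⇒ X2 + X1 ⇒ id + X1 ⇒ id + X2 ⇒ id + id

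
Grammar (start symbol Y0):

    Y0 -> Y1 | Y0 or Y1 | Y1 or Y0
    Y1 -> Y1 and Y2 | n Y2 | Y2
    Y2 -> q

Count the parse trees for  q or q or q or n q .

8

Parse trees for q or q or q or n q:
  [Y0 [Y0 [Y0 [Y0 [Y1 [Y2 q]]] or [Y1 [Y2 q]]] or [Y1 [Y2 q]]] or [Y1 n [Y2 q]]]
  [Y0 [Y0 [Y0 [Y1 [Y2 q]] or [Y0 [Y1 [Y2 q]]]] or [Y1 [Y2 q]]] or [Y1 n [Y2 q]]]
  [Y0 [Y0 [Y1 [Y2 q]] or [Y0 [Y0 [Y1 [Y2 q]]] or [Y1 [Y2 q]]]] or [Y1 n [Y2 q]]]
  [Y0 [Y0 [Y1 [Y2 q]] or [Y0 [Y1 [Y2 q]] or [Y0 [Y1 [Y2 q]]]]] or [Y1 n [Y2 q]]]
  [Y0 [Y1 [Y2 q]] or [Y0 [Y0 [Y0 [Y1 [Y2 q]]] or [Y1 [Y2 q]]] or [Y1 n [Y2 q]]]]
  [Y0 [Y1 [Y2 q]] or [Y0 [Y0 [Y1 [Y2 q]] or [Y0 [Y1 [Y2 q]]]] or [Y1 n [Y2 q]]]]
  [Y0 [Y1 [Y2 q]] or [Y0 [Y1 [Y2 q]] or [Y0 [Y0 [Y1 [Y2 q]]] or [Y1 n [Y2 q]]]]]
  [Y0 [Y1 [Y2 q]] or [Y0 [Y1 [Y2 q]] or [Y0 [Y1 [Y2 q]] or [Y0 [Y1 n [Y2 q]]]]]]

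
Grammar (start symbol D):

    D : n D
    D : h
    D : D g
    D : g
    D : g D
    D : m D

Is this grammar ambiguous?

Ambiguous

Witness: g g

Derivation 1: D ⇒ D g ⇒ g g
Derivation 2: D ⇒ g D ⇒ g g

Two distinct leftmost derivations for the same string.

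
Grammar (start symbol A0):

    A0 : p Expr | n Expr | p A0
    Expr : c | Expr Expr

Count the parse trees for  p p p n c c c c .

Parse trees for p p p n c c c c:
  [A0 p [A0 p [A0 p [A0 n [Expr [Expr c] [Expr [Expr c] [Expr [Expr c] [Expr c]]]]]]]]
  [A0 p [A0 p [A0 p [A0 n [Expr [Expr c] [Expr [Expr [Expr c] [Expr c]] [Expr c]]]]]]]
  [A0 p [A0 p [A0 p [A0 n [Expr [Expr [Expr c] [Expr c]] [Expr [Expr c] [Expr c]]]]]]]
  [A0 p [A0 p [A0 p [A0 n [Expr [Expr [Expr c] [Expr [Expr c] [Expr c]]] [Expr c]]]]]]
  [A0 p [A0 p [A0 p [A0 n [Expr [Expr [Expr [Expr c] [Expr c]] [Expr c]] [Expr c]]]]]]

5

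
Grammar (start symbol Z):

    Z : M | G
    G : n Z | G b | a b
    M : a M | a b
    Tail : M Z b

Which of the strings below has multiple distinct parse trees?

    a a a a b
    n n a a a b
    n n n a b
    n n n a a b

n n n a b

a a a a b: 1 tree
n n a a a b: 1 tree
n n n a b: 2 trees
n n n a a b: 1 tree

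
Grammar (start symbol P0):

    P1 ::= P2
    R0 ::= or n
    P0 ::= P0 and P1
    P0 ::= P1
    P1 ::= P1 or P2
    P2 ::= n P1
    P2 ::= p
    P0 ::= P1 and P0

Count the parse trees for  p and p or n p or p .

Parse trees for p and p or n p or p:
  [P0 [P0 [P1 [P2 p]]] and [P1 [P1 [P2 p]] or [P2 n [P1 [P1 [P2 p]] or [P2 p]]]]]
  [P0 [P0 [P1 [P2 p]]] and [P1 [P1 [P1 [P2 p]] or [P2 n [P1 [P2 p]]]] or [P2 p]]]
  [P0 [P1 [P2 p]] and [P0 [P1 [P1 [P2 p]] or [P2 n [P1 [P1 [P2 p]] or [P2 p]]]]]]
  [P0 [P1 [P2 p]] and [P0 [P1 [P1 [P1 [P2 p]] or [P2 n [P1 [P2 p]]]] or [P2 p]]]]

4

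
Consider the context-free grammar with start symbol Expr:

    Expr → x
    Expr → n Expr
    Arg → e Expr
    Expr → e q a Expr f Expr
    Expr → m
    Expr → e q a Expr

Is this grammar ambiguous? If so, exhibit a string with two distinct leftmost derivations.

Ambiguous

Witness: e q a e q a m f m

Derivation 1: Expr ⇒ e q a Expr f Expr ⇒ e q a e q a Expr f Expr ⇒ e q a e q a m f Expr ⇒ e q a e q a m f m
Derivation 2: Expr ⇒ e q a Expr ⇒ e q a e q a Expr f Expr ⇒ e q a e q a m f Expr ⇒ e q a e q a m f m

Two distinct leftmost derivations for the same string.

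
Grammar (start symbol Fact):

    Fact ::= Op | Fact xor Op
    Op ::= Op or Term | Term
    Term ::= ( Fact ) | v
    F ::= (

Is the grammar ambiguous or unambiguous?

Unambiguous

Only Fact, Op, Term are reachable from Fact; ignoring the rest: The grammar is stratified — Fact handles 'xor' (left-recursive), Op handles 'or', Term atoms. Each operator has a fixed associativity and precedence level, so every string has one parse.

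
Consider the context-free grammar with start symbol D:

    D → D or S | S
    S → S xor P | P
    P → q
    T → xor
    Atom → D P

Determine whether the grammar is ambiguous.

Unambiguous

Only D, S, P are reachable from D; ignoring the rest: This is a standard precedence ladder (D over S over P), with each level left-recursive on its own operator ('or' at D, 'xor' at S). That structure is LR(1), hence unambiguous.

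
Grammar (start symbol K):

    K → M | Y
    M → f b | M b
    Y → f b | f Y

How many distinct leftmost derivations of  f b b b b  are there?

1

Parse trees for f b b b b:
  [K [M [M [M [M f b] b] b] b]]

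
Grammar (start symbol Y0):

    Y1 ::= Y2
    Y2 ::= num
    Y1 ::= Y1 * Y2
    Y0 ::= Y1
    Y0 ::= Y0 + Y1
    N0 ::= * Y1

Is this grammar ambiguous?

Unambiguous

(N0 is unreachable from Y0, so its rules don't affect L(Y0).) This is a standard precedence ladder (Y0 over Y1 over Y2), with each level left-recursive on its own operator ('+' at Y0, '*' at Y1). That structure is LR(1), hence unambiguous.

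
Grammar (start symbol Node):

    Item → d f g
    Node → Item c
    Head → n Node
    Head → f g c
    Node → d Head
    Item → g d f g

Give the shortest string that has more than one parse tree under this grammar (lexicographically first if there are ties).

d f g c

length 4: d f g c has 2 parse trees

Two derivations of d f g c:
  Node ⇒ Item c ⇒ d f g c
  Node ⇒ d Head ⇒ d f g c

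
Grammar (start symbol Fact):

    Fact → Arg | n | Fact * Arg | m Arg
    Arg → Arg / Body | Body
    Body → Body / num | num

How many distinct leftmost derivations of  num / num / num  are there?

4

Parse trees for num / num / num:
  [Fact [Arg [Arg [Body num]] / [Body [Body num] / num]]]
  [Fact [Arg [Arg [Arg [Body num]] / [Body num]] / [Body num]]]
  [Fact [Arg [Arg [Body [Body num] / num]] / [Body num]]]
  [Fact [Arg [Body [Body [Body num] / num] / num]]]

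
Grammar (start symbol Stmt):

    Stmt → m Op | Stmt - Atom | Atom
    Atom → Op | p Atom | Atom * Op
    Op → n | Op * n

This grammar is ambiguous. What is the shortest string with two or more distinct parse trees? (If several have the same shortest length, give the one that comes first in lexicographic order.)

length 1: no string has ≥2 trees
length 2: no string has ≥2 trees
length 3: n * n has 2 parse trees

Two derivations of n * n:
  Stmt ⇒ Atom ⇒ Op ⇒ Op * n ⇒ n * n
  Stmt ⇒ Atom ⇒ Atom * Op ⇒ Op * Op ⇒ n * Op ⇒ n * n

n * n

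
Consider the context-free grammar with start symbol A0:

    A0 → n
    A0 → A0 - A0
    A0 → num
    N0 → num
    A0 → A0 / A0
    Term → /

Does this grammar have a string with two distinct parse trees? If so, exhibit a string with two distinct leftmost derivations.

Witness: n - n - n

Derivation 1: A0 ⇒ A0 - A0 ⇒ n - A0 ⇒ n - A0 - A0 ⇒ n - n - A0 ⇒ n - n - n
Derivation 2: A0 ⇒ A0 - A0 ⇒ A0 - A0 - A0 ⇒ n - A0 - A0 ⇒ n - n - A0 ⇒ n - n - n

Two distinct leftmost derivations for the same string.

Ambiguous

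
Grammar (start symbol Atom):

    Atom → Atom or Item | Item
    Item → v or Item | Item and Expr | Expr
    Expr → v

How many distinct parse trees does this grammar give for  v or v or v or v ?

Parse trees for v or v or v or v:
  [Atom [Atom [Item [Expr v]]] or [Item v or [Item v or [Item [Expr v]]]]]
  [Atom [Atom [Atom [Item [Expr v]]] or [Item [Expr v]]] or [Item v or [Item [Expr v]]]]
  [Atom [Atom [Item v or [Item [Expr v]]]] or [Item v or [Item [Expr v]]]]
  [Atom [Atom [Atom [Item [Expr v]]] or [Item v or [Item [Expr v]]]] or [Item [Expr v]]]
  [Atom [Atom [Atom [Atom [Item [Expr v]]] or [Item [Expr v]]] or [Item [Expr v]]] or [Item [Expr v]]]
  [Atom [Atom [Atom [Item v or [Item [Expr v]]]] or [Item [Expr v]]] or [Item [Expr v]]]
  [Atom [Atom [Item v or [Item v or [Item [Expr v]]]]] or [Item [Expr v]]]
  [Atom [Item v or [Item v or [Item v or [Item [Expr v]]]]]]

8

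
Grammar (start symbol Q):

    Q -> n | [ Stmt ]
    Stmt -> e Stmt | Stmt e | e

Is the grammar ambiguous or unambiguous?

Ambiguous

Witness: [ e e ]

Derivation 1: Q ⇒ [ Stmt ] ⇒ [ e Stmt ] ⇒ [ e e ]
Derivation 2: Q ⇒ [ Stmt ] ⇒ [ Stmt e ] ⇒ [ e e ]

Two distinct leftmost derivations for the same string.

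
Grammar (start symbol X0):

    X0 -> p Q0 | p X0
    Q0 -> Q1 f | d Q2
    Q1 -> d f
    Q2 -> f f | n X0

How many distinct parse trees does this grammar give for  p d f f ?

Parse trees for p d f f:
  [X0 p [Q0 [Q1 d f] f]]
  [X0 p [Q0 d [Q2 f f]]]

2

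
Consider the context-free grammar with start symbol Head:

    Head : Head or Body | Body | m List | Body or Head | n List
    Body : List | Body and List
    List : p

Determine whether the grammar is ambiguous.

Witness: p or p

Derivation 1: Head ⇒ Head or Body ⇒ Body or Body ⇒ List or Body ⇒ p or Body ⇒ p or List ⇒ p or p
Derivation 2: Head ⇒ Body or Head ⇒ List or Head ⇒ p or Head ⇒ p or Body ⇒ p or List ⇒ p or p

Two distinct leftmost derivations for the same string.

Ambiguous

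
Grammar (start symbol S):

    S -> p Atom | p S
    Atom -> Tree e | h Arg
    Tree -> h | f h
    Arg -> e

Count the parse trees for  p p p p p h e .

2

Parse trees for p p p p p h e:
  [S p [S p [S p [S p [S p [Atom [Tree h] e]]]]]]
  [S p [S p [S p [S p [S p [Atom h [Arg e]]]]]]]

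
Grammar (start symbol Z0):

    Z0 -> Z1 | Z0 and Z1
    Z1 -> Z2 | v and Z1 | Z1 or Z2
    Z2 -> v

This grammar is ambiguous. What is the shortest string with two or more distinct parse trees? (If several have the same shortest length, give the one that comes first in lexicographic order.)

length 1: no string has ≥2 trees
length 3: v and v has 2 parse trees

Two derivations of v and v:
  Z0 ⇒ Z1 ⇒ v and Z1 ⇒ v and Z2 ⇒ v and v
  Z0 ⇒ Z0 and Z1 ⇒ Z1 and Z1 ⇒ Z2 and Z1 ⇒ v and Z1 ⇒ v and Z2 ⇒ v and v

v and v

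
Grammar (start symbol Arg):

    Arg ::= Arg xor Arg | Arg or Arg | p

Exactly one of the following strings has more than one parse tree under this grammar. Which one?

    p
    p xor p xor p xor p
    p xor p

p xor p xor p xor p

p: 1 tree
p xor p xor p xor p: 5 trees
p xor p: 1 tree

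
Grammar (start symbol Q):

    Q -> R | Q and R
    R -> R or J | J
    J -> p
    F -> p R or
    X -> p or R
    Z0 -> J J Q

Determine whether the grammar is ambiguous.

Unambiguous

(F, X, Z0 are unreachable from Q, so their rules don't affect L(Q).) Q → Q and R | R  ;  R → R or J | J  — a left-associative chain with J at the bottom. Each string factors uniquely by precedence.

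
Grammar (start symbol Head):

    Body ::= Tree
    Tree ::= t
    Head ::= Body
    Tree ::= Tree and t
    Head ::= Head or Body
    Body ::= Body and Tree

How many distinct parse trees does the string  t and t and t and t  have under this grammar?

8

Parse trees for t and t and t and t:
  [Head [Body [Tree [Tree [Tree [Tree t] and t] and t] and t]]]
  [Head [Body [Body [Tree t]] and [Tree [Tree [Tree t] and t] and t]]]
  [Head [Body [Body [Tree [Tree t] and t]] and [Tree [Tree t] and t]]]
  [Head [Body [Body [Body [Tree t]] and [Tree t]] and [Tree [Tree t] and t]]]
  [Head [Body [Body [Tree [Tree [Tree t] and t] and t]] and [Tree t]]]
  [Head [Body [Body [Body [Tree t]] and [Tree [Tree t] and t]] and [Tree t]]]
  [Head [Body [Body [Body [Tree [Tree t] and t]] and [Tree t]] and [Tree t]]]
  [Head [Body [Body [Body [Body [Tree t]] and [Tree t]] and [Tree t]] and [Tree t]]]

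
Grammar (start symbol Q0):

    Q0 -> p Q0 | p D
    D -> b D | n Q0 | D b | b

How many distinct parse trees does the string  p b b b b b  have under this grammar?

Parse trees for p b b b b b (showing first 6 of 16):
  [Q0 p [D b [D b [D b [D b [D b]]]]]]
  [Q0 p [D b [D b [D b [D [D b] b]]]]]
  [Q0 p [D b [D b [D [D b [D b]] b]]]]
  [Q0 p [D b [D b [D [D [D b] b] b]]]]
  [Q0 p [D b [D [D b [D b [D b]]] b]]]
  [Q0 p [D b [D [D b [D [D b] b]] b]]]

16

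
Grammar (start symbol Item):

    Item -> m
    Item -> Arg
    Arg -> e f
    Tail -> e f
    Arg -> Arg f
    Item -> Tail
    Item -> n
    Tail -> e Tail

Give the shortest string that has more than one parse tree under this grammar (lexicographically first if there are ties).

length 1: no string has ≥2 trees
length 2: e f has 2 parse trees

Two derivations of e f:
  Item ⇒ Arg ⇒ e f
  Item ⇒ Tail ⇒ e f

e f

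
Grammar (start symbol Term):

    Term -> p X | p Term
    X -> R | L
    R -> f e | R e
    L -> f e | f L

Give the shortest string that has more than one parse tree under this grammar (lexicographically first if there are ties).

length 3: p f e has 2 parse trees

Two derivations of p f e:
  Term ⇒ p X ⇒ p R ⇒ p f e
  Term ⇒ p X ⇒ p L ⇒ p f e

p f e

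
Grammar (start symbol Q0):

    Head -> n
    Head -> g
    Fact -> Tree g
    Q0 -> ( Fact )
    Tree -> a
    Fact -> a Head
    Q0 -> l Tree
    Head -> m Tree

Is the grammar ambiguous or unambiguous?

Ambiguous

Witness: ( a g )

Derivation 1: Q0 ⇒ ( Fact ) ⇒ ( Tree g ) ⇒ ( a g )
Derivation 2: Q0 ⇒ ( Fact ) ⇒ ( a Head ) ⇒ ( a g )

Two distinct leftmost derivations for the same string.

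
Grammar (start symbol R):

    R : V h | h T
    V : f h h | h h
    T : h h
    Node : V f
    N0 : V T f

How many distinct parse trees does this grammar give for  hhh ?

Parse trees for hhh:
  [R [V h h] h]
  [R h [T h h]]

2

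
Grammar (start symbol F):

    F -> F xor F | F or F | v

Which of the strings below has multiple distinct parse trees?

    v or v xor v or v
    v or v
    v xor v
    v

v or v xor v or v: 5 trees
v or v: 1 tree
v xor v: 1 tree
v: 1 tree

v or v xor v or v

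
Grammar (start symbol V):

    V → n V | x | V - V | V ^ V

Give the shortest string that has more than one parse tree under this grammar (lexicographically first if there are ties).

n x - x

length 1: no string has ≥2 trees
length 2: no string has ≥2 trees
length 3: no string has ≥2 trees
length 4: n x - x has 2 parse trees

Two derivations of n x - x:
  V ⇒ n V ⇒ n V - V ⇒ n x - V ⇒ n x - x
  V ⇒ V - V ⇒ n V - V ⇒ n x - V ⇒ n x - x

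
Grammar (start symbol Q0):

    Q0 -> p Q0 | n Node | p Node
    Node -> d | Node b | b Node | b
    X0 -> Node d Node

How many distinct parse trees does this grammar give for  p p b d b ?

2

Parse trees for p p b d b:
  [Q0 p [Q0 p [Node [Node b [Node d]] b]]]
  [Q0 p [Q0 p [Node b [Node [Node d] b]]]]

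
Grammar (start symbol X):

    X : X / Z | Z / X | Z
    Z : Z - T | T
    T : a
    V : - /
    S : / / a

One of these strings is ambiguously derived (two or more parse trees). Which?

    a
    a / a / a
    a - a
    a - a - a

a: 1 tree
a / a / a: 4 trees
a - a: 1 tree
a - a - a: 1 tree

a / a / a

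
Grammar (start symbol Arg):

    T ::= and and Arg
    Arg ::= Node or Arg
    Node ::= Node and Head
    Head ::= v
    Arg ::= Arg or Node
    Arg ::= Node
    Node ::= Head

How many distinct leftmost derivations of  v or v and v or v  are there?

4

Parse trees for v or v and v or v:
  [Arg [Node [Head v]] or [Arg [Node [Node [Head v]] and [Head v]] or [Arg [Node [Head v]]]]]
  [Arg [Node [Head v]] or [Arg [Arg [Node [Node [Head v]] and [Head v]]] or [Node [Head v]]]]
  [Arg [Arg [Node [Head v]] or [Arg [Node [Node [Head v]] and [Head v]]]] or [Node [Head v]]]
  [Arg [Arg [Arg [Node [Head v]]] or [Node [Node [Head v]] and [Head v]]] or [Node [Head v]]]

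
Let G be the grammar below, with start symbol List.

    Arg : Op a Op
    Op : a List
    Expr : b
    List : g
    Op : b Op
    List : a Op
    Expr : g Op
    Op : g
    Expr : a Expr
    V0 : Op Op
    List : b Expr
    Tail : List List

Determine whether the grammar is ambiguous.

(Tail, V0, Arg are unreachable from List, so their rules don't affect L(List).) Each reachable nonterminal has at most one production per leading terminal, and all productions are right-linear; the derivation is determined token-by-token.

Unambiguous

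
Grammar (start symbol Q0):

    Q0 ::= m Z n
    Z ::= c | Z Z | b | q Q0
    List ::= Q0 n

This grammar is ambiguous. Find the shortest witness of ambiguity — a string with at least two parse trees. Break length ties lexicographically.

length 3: no string has ≥2 trees
length 4: no string has ≥2 trees
length 5: m b b b n has 2 parse trees

Two derivations of m b b b n:
  Q0 ⇒ m Z n ⇒ m Z Z n ⇒ m Z Z Z n ⇒ m b Z Z n ⇒ m b b Z n ⇒ m b b b n
  Q0 ⇒ m Z n ⇒ m Z Z n ⇒ m b Z n ⇒ m b Z Z n ⇒ m b b Z n ⇒ m b b b n

m b b b n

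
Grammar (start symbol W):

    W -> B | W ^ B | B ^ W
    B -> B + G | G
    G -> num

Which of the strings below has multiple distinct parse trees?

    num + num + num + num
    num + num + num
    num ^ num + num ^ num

num + num + num + num: 1 tree
num + num + num: 1 tree
num ^ num + num ^ num: 4 trees

num ^ num + num ^ num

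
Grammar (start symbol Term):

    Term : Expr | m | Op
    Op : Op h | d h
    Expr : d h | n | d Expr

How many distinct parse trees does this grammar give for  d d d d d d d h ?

1

Parse trees for d d d d d d d h:
  [Term [Expr d [Expr d [Expr d [Expr d [Expr d [Expr d [Expr d h]]]]]]]]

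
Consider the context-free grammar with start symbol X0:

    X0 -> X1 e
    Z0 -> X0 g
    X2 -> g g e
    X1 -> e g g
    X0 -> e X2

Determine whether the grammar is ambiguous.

Witness: e g g e

Derivation 1: X0 ⇒ X1 e ⇒ e g g e
Derivation 2: X0 ⇒ e X2 ⇒ e g g e

Two distinct leftmost derivations for the same string.

Ambiguous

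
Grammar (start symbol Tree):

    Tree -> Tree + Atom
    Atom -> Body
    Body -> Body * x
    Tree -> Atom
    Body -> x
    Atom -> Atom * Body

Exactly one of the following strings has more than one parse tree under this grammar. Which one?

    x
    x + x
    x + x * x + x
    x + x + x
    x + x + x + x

x + x * x + x

x: 1 tree
x + x: 1 tree
x + x * x + x: 2 trees
x + x + x: 1 tree
x + x + x + x: 1 tree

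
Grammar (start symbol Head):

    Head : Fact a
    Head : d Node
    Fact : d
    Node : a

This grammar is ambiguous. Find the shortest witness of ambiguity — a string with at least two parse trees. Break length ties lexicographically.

d a

length 2: d a has 2 parse trees

Two derivations of d a:
  Head ⇒ Fact a ⇒ d a
  Head ⇒ d Node ⇒ d a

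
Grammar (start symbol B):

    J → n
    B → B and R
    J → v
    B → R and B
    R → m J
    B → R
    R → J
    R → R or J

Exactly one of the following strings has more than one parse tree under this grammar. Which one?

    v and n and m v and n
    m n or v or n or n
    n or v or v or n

v and n and m v and n

v and n and m v and n: 8 trees
m n or v or n or n: 1 tree
n or v or v or n: 1 tree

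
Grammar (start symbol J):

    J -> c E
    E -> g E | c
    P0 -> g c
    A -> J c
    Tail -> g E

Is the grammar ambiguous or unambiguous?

(P0, A, Tail are unreachable from J, so their rules don't affect L(J).) Restricted to the reachable nonterminals, every rule has the form A → t or A → t B, and no two rules for the same A share a first terminal. The grammar encodes a DFA — one run per string.

Unambiguous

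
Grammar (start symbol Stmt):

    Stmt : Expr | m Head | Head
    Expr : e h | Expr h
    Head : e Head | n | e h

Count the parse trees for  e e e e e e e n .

Parse trees for e e e e e e e n:
  [Stmt [Head e [Head e [Head e [Head e [Head e [Head e [Head e [Head n]]]]]]]]]

1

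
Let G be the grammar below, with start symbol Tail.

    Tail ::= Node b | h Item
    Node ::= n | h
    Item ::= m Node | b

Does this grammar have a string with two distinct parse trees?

Witness: h b

Derivation 1: Tail ⇒ Node b ⇒ h b
Derivation 2: Tail ⇒ h Item ⇒ h b

Two distinct leftmost derivations for the same string.

Ambiguous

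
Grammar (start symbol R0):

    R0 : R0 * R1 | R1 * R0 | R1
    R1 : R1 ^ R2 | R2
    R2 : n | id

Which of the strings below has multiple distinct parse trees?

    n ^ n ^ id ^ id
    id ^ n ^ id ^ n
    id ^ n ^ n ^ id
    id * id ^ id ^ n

id * id ^ id ^ n

n ^ n ^ id ^ id: 1 tree
id ^ n ^ id ^ n: 1 tree
id ^ n ^ n ^ id: 1 tree
id * id ^ id ^ n: 2 trees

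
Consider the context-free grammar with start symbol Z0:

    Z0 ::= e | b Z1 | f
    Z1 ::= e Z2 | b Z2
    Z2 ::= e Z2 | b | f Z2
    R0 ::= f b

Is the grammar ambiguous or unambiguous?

Unambiguous

(R0 is unreachable from Z0, so its rules don't affect L(Z0).) Restricted to the reachable nonterminals, every rule has the form A → t or A → t B, and no two rules for the same A share a first terminal. The grammar encodes a DFA — one run per string.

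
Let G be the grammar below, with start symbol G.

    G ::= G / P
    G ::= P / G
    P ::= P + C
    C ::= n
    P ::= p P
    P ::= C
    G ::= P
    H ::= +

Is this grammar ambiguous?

Ambiguous

Witness: n / n

Derivation 1: G ⇒ G / P ⇒ P / P ⇒ C / P ⇒ n / P ⇒ n / C ⇒ n / n
Derivation 2: G ⇒ P / G ⇒ C / G ⇒ n / G ⇒ n / P ⇒ n / C ⇒ n / n

Two distinct leftmost derivations for the same string.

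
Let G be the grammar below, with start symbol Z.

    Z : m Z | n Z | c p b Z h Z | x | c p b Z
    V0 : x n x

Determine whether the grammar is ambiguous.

Ambiguous

Witness: c p b c p b x h x

Derivation 1: Z ⇒ c p b Z h Z ⇒ c p b c p b Z h Z ⇒ c p b c p b x h Z ⇒ c p b c p b x h x
Derivation 2: Z ⇒ c p b Z ⇒ c p b c p b Z h Z ⇒ c p b c p b x h Z ⇒ c p b c p b x h x

Two distinct leftmost derivations for the same string.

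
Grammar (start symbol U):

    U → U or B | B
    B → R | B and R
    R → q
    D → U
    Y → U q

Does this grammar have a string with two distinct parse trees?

(D, Y are unreachable from U, so their rules don't affect L(U).) This is a standard precedence ladder (U over B over R), with each level left-recursive on its own operator ('or' at U, 'and' at B). That structure is LR(1), hence unambiguous.

Unambiguous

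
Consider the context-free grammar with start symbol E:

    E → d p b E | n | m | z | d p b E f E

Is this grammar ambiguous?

Ambiguous

Witness: d p b d p b m f m

Derivation 1: E ⇒ d p b E ⇒ d p b d p b E f E ⇒ d p b d p b m f E ⇒ d p b d p b m f m
Derivation 2: E ⇒ d p b E f E ⇒ d p b d p b E f E ⇒ d p b d p b m f E ⇒ d p b d p b m f m

Two distinct leftmost derivations for the same string.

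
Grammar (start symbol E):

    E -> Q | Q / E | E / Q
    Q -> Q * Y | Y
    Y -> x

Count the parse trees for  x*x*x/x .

Parse trees for x*x*x/x:
  [E [Q [Q [Q [Y x]] * [Y x]] * [Y x]] / [E [Q [Y x]]]]
  [E [E [Q [Q [Q [Y x]] * [Y x]] * [Y x]]] / [Q [Y x]]]

2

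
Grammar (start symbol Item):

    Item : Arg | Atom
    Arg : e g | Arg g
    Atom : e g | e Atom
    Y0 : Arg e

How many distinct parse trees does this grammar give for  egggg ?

1

Parse trees for egggg:
  [Item [Arg [Arg [Arg [Arg e g] g] g] g]]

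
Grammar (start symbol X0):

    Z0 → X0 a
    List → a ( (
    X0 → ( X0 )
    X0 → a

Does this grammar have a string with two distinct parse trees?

Unambiguous

Only X0 is reachable from X0; ignoring the rest: Each string is a nest of matched brackets around a single atom. An opening bracket forces the recursive rule; an atom forces the base rule.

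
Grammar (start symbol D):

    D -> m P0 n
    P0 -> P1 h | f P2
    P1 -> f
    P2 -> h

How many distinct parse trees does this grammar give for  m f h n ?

2

Parse trees for m f h n:
  [D m [P0 [P1 f] h] n]
  [D m [P0 f [P2 h]] n]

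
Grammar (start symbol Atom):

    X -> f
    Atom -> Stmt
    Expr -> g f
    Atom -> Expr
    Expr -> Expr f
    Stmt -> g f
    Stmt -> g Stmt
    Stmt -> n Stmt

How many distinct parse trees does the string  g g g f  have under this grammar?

Parse trees for g g g f:
  [Atom [Stmt g [Stmt g [Stmt g f]]]]

1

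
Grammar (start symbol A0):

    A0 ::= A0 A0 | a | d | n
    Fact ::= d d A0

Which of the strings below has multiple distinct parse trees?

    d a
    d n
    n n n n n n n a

d a: 1 tree
d n: 1 tree
n n n n n n n a: 429 trees

n n n n n n n a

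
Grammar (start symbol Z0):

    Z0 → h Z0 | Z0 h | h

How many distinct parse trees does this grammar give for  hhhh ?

Parse trees for hhhh:
  [Z0 h [Z0 h [Z0 h [Z0 h]]]]
  [Z0 h [Z0 h [Z0 [Z0 h] h]]]
  [Z0 h [Z0 [Z0 h [Z0 h]] h]]
  [Z0 h [Z0 [Z0 [Z0 h] h] h]]
  [Z0 [Z0 h [Z0 h [Z0 h]]] h]
  [Z0 [Z0 h [Z0 [Z0 h] h]] h]
  [Z0 [Z0 [Z0 h [Z0 h]] h] h]
  [Z0 [Z0 [Z0 [Z0 h] h] h] h]

8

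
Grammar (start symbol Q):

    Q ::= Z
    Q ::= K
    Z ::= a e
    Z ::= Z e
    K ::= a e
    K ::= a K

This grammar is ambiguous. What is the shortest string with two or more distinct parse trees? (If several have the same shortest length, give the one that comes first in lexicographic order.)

length 2: a e has 2 parse trees

Two derivations of a e:
  Q ⇒ Z ⇒ a e
  Q ⇒ K ⇒ a e

a e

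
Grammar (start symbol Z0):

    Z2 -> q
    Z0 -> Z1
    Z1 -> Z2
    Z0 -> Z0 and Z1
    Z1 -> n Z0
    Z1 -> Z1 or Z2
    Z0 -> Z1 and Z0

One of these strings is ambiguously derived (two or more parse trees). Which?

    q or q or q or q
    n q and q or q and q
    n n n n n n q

q or q or q or q: 1 tree
n q and q or q and q: 16 trees
n n n n n n q: 1 tree

n q and q or q and q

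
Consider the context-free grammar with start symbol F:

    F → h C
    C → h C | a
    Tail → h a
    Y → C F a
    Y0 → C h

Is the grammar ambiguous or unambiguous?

Unambiguous

Only F, C are reachable from F; ignoring the rest: Restricted to the reachable nonterminals, every rule has the form A → t or A → t B, and no two rules for the same A share a first terminal. The grammar encodes a DFA — one run per string.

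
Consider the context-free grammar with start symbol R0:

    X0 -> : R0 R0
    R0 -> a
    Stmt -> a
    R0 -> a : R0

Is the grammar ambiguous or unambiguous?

(Stmt, X0 are unreachable from R0, so their rules don't affect L(R0).) Right-recursive list with a separator: after each atom, whether the separator follows determines the rule. One parse per string.

Unambiguous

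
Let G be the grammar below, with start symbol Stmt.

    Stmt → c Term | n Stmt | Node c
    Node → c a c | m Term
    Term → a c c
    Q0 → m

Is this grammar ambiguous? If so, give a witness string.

Ambiguous

Witness: c a c c

Derivation 1: Stmt ⇒ c Term ⇒ c a c c
Derivation 2: Stmt ⇒ Node c ⇒ c a c c

Two distinct leftmost derivations for the same string.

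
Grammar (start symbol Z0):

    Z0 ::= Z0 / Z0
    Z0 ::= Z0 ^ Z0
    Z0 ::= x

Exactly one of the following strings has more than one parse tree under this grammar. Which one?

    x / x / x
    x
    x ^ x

x / x / x

x / x / x: 2 trees
x: 1 tree
x ^ x: 1 tree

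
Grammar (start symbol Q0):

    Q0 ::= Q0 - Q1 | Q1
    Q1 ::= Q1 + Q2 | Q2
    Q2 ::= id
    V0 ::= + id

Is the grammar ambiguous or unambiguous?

Unambiguous

Only Q0, Q1, Q2 are reachable from Q0; ignoring the rest: This is a standard precedence ladder (Q0 over Q1 over Q2), with each level left-recursive on its own operator ('-' at Q0, '+' at Q1). That structure is LR(1), hence unambiguous.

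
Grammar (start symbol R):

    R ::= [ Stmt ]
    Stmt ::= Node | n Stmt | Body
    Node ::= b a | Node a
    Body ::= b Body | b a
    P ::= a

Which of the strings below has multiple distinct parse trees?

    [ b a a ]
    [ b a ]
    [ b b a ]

[ b a a ]: 1 tree
[ b a ]: 2 trees
[ b b a ]: 1 tree

[ b a ]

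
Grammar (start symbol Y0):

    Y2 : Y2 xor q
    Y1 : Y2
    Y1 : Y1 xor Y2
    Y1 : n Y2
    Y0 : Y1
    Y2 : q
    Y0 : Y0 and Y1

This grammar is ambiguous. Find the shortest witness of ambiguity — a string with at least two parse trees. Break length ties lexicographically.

length 1: no string has ≥2 trees
length 2: no string has ≥2 trees
length 3: q xor q has 2 parse trees

Two derivations of q xor q:
  Y0 ⇒ Y1 ⇒ Y2 ⇒ Y2 xor q ⇒ q xor q
  Y0 ⇒ Y1 ⇒ Y1 xor Y2 ⇒ Y2 xor Y2 ⇒ q xor Y2 ⇒ q xor q

q xor q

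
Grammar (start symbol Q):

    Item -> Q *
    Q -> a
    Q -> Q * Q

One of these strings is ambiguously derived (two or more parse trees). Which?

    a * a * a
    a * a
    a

a * a * a

a * a * a: 2 trees
a * a: 1 tree
a: 1 tree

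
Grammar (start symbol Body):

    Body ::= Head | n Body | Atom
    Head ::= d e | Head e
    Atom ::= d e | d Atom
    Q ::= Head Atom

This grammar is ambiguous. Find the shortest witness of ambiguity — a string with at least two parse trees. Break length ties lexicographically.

d e

length 2: d e has 2 parse trees

Two derivations of d e:
  Body ⇒ Head ⇒ d e
  Body ⇒ Atom ⇒ d e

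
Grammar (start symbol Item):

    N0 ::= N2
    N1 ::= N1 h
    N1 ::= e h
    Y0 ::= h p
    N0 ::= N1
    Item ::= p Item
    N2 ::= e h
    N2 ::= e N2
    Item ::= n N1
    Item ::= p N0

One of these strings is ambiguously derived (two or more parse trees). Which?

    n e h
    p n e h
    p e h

n e h: 1 tree
p n e h: 1 tree
p e h: 2 trees

p e h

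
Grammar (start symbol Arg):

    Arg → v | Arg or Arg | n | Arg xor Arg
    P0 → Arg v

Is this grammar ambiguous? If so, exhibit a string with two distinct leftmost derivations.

Witness: n or n or n

Derivation 1: Arg ⇒ Arg or Arg ⇒ Arg or Arg or Arg ⇒ n or Arg or Arg ⇒ n or n or Arg ⇒ n or n or n
Derivation 2: Arg ⇒ Arg or Arg ⇒ n or Arg ⇒ n or Arg or Arg ⇒ n or n or Arg ⇒ n or n or n

Two distinct leftmost derivations for the same string.

Ambiguous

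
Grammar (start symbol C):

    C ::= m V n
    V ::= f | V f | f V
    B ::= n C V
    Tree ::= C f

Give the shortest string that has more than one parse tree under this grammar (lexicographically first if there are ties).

m f f n

length 3: no string has ≥2 trees
length 4: m f f n has 2 parse trees

Two derivations of m f f n:
  C ⇒ m V n ⇒ m V f n ⇒ m f f n
  C ⇒ m V n ⇒ m f V n ⇒ m f f n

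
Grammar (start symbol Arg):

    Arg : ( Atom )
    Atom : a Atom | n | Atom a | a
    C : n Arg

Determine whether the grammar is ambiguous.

Witness: ( a a )

Derivation 1: Arg ⇒ ( Atom ) ⇒ ( a Atom ) ⇒ ( a a )
Derivation 2: Arg ⇒ ( Atom ) ⇒ ( Atom a ) ⇒ ( a a )

Two distinct leftmost derivations for the same string.

Ambiguous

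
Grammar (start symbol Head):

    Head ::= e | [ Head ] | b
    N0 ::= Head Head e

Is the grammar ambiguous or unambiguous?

Unambiguous

(N0 is unreachable from Head, so its rules don't affect L(Head).) L(Head) is { openⁿ atom closeⁿ : n ≥ 0 }. The bracket depth fixes n, and the derivation is forced at every step.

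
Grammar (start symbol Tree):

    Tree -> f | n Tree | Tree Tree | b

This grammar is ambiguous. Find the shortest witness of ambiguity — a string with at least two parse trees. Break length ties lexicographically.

b b b

length 1: no string has ≥2 trees
length 2: no string has ≥2 trees
length 3: b b b has 2 parse trees

Two derivations of b b b:
  Tree ⇒ Tree Tree ⇒ Tree Tree Tree ⇒ b Tree Tree ⇒ b b Tree ⇒ b b b
  Tree ⇒ Tree Tree ⇒ b Tree ⇒ b Tree Tree ⇒ b b Tree ⇒ b b b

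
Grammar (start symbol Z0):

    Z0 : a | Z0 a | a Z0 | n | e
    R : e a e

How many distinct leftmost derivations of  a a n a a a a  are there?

15

Parse trees for a a n a a a a (showing first 6 of 15):
  [Z0 [Z0 [Z0 [Z0 [Z0 a [Z0 a [Z0 n]]] a] a] a] a]
  [Z0 [Z0 [Z0 [Z0 a [Z0 [Z0 a [Z0 n]] a]] a] a] a]
  [Z0 [Z0 [Z0 [Z0 a [Z0 a [Z0 [Z0 n] a]]] a] a] a]
  [Z0 [Z0 [Z0 a [Z0 [Z0 [Z0 a [Z0 n]] a] a]] a] a]
  [Z0 [Z0 [Z0 a [Z0 [Z0 a [Z0 [Z0 n] a]] a]] a] a]
  [Z0 [Z0 [Z0 a [Z0 a [Z0 [Z0 [Z0 n] a] a]]] a] a]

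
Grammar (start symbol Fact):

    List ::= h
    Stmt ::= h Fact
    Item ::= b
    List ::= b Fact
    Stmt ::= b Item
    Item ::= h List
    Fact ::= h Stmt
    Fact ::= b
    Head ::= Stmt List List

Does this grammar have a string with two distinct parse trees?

(Head is unreachable from Fact, so its rules don't affect L(Fact).) Restricted to the reachable nonterminals, every rule has the form A → t or A → t B, and no two rules for the same A share a first terminal. The grammar encodes a DFA — one run per string.

Unambiguous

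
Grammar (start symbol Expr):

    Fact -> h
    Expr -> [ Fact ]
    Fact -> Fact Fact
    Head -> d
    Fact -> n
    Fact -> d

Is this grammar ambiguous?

Ambiguous

Witness: [ d d d ]

Derivation 1: Expr ⇒ [ Fact ] ⇒ [ Fact Fact ] ⇒ [ Fact Fact Fact ] ⇒ [ d Fact Fact ] ⇒ [ d d Fact ] ⇒ [ d d d ]
Derivation 2: Expr ⇒ [ Fact ] ⇒ [ Fact Fact ] ⇒ [ d Fact ] ⇒ [ d Fact Fact ] ⇒ [ d d Fact ] ⇒ [ d d d ]

Two distinct leftmost derivations for the same string.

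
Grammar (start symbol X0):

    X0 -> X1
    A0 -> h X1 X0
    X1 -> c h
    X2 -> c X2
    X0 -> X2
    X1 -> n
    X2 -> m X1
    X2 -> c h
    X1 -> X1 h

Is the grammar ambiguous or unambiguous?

Witness: c h

Derivation 1: X0 ⇒ X1 ⇒ c h
Derivation 2: X0 ⇒ X2 ⇒ c h

Two distinct leftmost derivations for the same string.

Ambiguous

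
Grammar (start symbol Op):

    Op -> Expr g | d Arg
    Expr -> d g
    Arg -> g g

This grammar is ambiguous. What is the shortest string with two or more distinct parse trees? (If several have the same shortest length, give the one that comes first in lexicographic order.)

d g g

length 3: d g g has 2 parse trees

Two derivations of d g g:
  Op ⇒ Expr g ⇒ d g g
  Op ⇒ d Arg ⇒ d g g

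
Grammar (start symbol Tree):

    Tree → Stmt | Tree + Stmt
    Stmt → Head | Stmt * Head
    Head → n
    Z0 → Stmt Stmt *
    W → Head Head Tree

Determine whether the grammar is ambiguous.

(Z0, W are unreachable from Tree, so their rules don't affect L(Tree).) The grammar is stratified — Tree handles '+' (left-recursive), Stmt handles '*', Head atoms. Each operator has a fixed associativity and precedence level, so every string has one parse.

Unambiguous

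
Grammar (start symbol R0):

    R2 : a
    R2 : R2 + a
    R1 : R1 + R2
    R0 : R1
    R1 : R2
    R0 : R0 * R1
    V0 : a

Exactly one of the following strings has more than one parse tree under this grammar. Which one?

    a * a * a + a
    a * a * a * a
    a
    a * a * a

a * a * a + a: 2 trees
a * a * a * a: 1 tree
a: 1 tree
a * a * a: 1 tree

a * a * a + a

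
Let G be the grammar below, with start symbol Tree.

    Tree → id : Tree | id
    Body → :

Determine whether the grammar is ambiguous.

(Body is unreachable from Tree, so its rules don't affect L(Tree).) Right-recursive list with a separator: after each atom, whether the separator follows determines the rule. One parse per string.

Unambiguous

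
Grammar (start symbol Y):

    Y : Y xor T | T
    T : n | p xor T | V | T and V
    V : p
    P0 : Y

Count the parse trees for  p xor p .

2

Parse trees for p xor p:
  [Y [Y [T [V p]]] xor [T [V p]]]
  [Y [T p xor [T [V p]]]]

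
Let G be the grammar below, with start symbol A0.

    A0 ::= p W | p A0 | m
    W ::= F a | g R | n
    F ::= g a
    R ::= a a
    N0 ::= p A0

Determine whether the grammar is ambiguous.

Witness: p g a a

Derivation 1: A0 ⇒ p W ⇒ p F a ⇒ p g a a
Derivation 2: A0 ⇒ p W ⇒ p g R ⇒ p g a a

Two distinct leftmost derivations for the same string.

Ambiguous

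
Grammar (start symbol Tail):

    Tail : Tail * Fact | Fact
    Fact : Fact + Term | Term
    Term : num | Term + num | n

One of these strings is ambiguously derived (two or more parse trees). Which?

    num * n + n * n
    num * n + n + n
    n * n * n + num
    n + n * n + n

num * n + n * n: 1 tree
num * n + n + n: 1 tree
n * n * n + num: 2 trees
n + n * n + n: 1 tree

n * n * n + num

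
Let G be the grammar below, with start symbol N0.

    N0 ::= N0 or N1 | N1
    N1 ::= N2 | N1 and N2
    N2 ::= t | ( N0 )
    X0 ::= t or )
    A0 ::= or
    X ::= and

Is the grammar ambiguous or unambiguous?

Only N0, N1, N2 are reachable from N0; ignoring the rest: This is a standard precedence ladder (N0 over N1 over N2), with each level left-recursive on its own operator ('or' at N0, 'and' at N1). That structure is LR(1), hence unambiguous.

Unambiguous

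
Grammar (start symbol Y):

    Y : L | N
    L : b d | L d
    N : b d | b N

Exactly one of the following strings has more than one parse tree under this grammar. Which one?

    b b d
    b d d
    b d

b d

b b d: 1 tree
b d d: 1 tree
b d: 2 trees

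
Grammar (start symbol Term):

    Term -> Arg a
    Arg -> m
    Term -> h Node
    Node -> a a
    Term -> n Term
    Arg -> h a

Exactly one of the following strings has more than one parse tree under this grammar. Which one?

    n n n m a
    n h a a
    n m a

n n n m a: 1 tree
n h a a: 2 trees
n m a: 1 tree

n h a a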